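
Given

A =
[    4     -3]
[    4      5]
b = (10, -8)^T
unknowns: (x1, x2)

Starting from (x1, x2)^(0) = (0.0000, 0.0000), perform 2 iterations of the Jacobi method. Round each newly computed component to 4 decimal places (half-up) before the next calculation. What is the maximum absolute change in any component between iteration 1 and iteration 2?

Iteration 1:
  x1 = (10 - (-3)·0.0000) / (4) = 2.5000
  x2 = (-8 - (4)·0.0000) / (5) = -1.6000
Iteration 2:
  x1 = (10 - (-3)·-1.6000) / (4) = 1.3000
  x2 = (-8 - (4)·2.5000) / (5) = -3.6000
Change: (-1.2000, -2.0000) → max |·| = 2.0000

2.0000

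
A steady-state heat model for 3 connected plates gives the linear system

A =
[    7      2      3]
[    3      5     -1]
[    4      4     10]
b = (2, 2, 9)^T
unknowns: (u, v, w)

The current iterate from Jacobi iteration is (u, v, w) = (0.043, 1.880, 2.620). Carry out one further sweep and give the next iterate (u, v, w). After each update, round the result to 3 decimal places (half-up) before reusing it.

(-1.374, 0.898, 0.131)

One sweep:
  u = (2 - (2)·1.880 - (3)·2.620) / (7) = -1.374
  v = (2 - (3)·0.043 - (-1)·2.620) / (5) = 0.898
  w = (9 - (4)·0.043 - (4)·1.880) / (10) = 0.131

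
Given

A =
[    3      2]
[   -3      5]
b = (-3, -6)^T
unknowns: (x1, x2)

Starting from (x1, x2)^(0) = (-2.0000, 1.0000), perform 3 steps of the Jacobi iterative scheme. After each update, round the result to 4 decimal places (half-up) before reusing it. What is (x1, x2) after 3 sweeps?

(0.4667, -0.8400)

Iteration 1:
  x1 = (-3 - (2)·1.0000) / (3) = -1.6667
  x2 = (-6 - (-3)·-2.0000) / (5) = -2.4000
Iteration 2:
  x1 = (-3 - (2)·-2.4000) / (3) = 0.6000
  x2 = (-6 - (-3)·-1.6667) / (5) = -2.2000
Iteration 3:
  x1 = (-3 - (2)·-2.2000) / (3) = 0.4667
  x2 = (-6 - (-3)·0.6000) / (5) = -0.8400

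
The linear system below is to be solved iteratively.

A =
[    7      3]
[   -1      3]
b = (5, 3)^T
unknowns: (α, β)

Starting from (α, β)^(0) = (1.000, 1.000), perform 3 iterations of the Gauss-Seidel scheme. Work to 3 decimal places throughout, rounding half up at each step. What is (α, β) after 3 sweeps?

(0.251, 1.084)

Iteration 1:
  α = (5 - (3)·1.000) / (7) = 0.286
  β = (3 - (-1)·0.286) / (3) = 1.095
Iteration 2:
  α = (5 - (3)·1.095) / (7) = 0.245
  β = (3 - (-1)·0.245) / (3) = 1.082
Iteration 3:
  α = (5 - (3)·1.082) / (7) = 0.251
  β = (3 - (-1)·0.251) / (3) = 1.084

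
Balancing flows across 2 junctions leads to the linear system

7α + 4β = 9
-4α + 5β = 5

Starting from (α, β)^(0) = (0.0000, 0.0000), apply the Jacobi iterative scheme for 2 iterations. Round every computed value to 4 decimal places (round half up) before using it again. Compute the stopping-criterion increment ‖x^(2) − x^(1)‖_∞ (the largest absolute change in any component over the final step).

1.0286

Iteration 1:
  α = (9 - (4)·0.0000) / (7) = 1.2857
  β = (5 - (-4)·0.0000) / (5) = 1.0000
Iteration 2:
  α = (9 - (4)·1.0000) / (7) = 0.7143
  β = (5 - (-4)·1.2857) / (5) = 2.0286
Change: (-0.5714, 1.0286) → max |·| = 1.0286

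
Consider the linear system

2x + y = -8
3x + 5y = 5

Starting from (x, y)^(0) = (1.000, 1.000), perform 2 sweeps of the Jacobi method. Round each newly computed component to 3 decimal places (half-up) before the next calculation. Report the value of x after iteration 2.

Iteration 1:
  x = (-8 - (1)·1.000) / (2) = -4.500
  y = (5 - (3)·1.000) / (5) = 0.400
Iteration 2:
  x = (-8 - (1)·0.400) / (2) = -4.200
  y = (5 - (3)·-4.500) / (5) = 3.700

-4.200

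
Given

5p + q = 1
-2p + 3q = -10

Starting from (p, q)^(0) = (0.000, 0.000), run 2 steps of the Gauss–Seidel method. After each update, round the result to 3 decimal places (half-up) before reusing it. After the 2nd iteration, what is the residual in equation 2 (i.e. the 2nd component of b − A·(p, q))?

Iteration 1:
  p = (1 - (1)·0.000) / (5) = 0.200
  q = (-10 - (-2)·0.200) / (3) = -3.200
Iteration 2:
  p = (1 - (1)·-3.200) / (5) = 0.840
  q = (-10 - (-2)·0.840) / (3) = -2.773
Residual b − A·x = (-0.427, -0.001)

-0.001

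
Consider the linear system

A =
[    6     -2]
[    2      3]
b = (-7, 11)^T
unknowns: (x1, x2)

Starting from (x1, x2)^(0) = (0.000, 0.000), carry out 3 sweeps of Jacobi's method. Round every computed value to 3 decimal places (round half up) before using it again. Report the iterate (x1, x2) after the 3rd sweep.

Iteration 1:
  x1 = (-7 - (-2)·0.000) / (6) = -1.167
  x2 = (11 - (2)·0.000) / (3) = 3.667
Iteration 2:
  x1 = (-7 - (-2)·3.667) / (6) = 0.056
  x2 = (11 - (2)·-1.167) / (3) = 4.445
Iteration 3:
  x1 = (-7 - (-2)·4.445) / (6) = 0.315
  x2 = (11 - (2)·0.056) / (3) = 3.629

(0.315, 3.629)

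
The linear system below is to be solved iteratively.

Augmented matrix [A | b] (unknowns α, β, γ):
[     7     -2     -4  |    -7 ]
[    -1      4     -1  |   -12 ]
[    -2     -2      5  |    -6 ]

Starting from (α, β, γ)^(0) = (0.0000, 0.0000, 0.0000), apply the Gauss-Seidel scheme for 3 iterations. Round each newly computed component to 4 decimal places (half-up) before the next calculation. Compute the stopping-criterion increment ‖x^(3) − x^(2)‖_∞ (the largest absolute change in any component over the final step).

1.2963

Iteration 1:
  α = (-7 - (-2)·0.0000 - (-4)·0.0000) / (7) = -1.0000
  β = (-12 - (-1)·-1.0000 - (-1)·0.0000) / (4) = -3.2500
  γ = (-6 - (-2)·-1.0000 - (-2)·-3.2500) / (5) = -2.9000
Iteration 2:
  α = (-7 - (-2)·-3.2500 - (-4)·-2.9000) / (7) = -3.5857
  β = (-12 - (-1)·-3.5857 - (-1)·-2.9000) / (4) = -4.6214
  γ = (-6 - (-2)·-3.5857 - (-2)·-4.6214) / (5) = -4.4828
Iteration 3:
  α = (-7 - (-2)·-4.6214 - (-4)·-4.4828) / (7) = -4.8820
  β = (-12 - (-1)·-4.8820 - (-1)·-4.4828) / (4) = -5.3412
  γ = (-6 - (-2)·-4.8820 - (-2)·-5.3412) / (5) = -5.2893
Change: (-1.2963, -0.7198, -0.8065) → max |·| = 1.2963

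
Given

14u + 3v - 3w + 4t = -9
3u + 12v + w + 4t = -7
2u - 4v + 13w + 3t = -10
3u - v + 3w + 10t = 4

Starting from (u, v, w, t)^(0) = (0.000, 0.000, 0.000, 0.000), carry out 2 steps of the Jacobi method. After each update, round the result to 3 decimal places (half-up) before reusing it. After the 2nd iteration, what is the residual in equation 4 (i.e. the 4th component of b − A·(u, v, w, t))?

Iteration 1:
  u = (-9 - (3)·0.000 - (-3)·0.000 - (4)·0.000) / (14) = -0.643
  v = (-7 - (3)·0.000 - (1)·0.000 - (4)·0.000) / (12) = -0.583
  w = (-10 - (2)·0.000 - (-4)·0.000 - (3)·0.000) / (13) = -0.769
  t = (4 - (3)·0.000 - (-1)·0.000 - (3)·0.000) / (10) = 0.400
Iteration 2:
  u = (-9 - (3)·-0.583 - (-3)·-0.769 - (4)·0.400) / (14) = -0.797
  v = (-7 - (3)·-0.643 - (1)·-0.769 - (4)·0.400) / (12) = -0.492
  w = (-10 - (2)·-0.643 - (-4)·-0.583 - (3)·0.400) / (13) = -0.942
  t = (4 - (3)·-0.643 - (-1)·-0.583 - (3)·-0.769) / (10) = 0.765
Residual b − A·x = (-2.252, -0.823, -0.423, 1.075)

1.075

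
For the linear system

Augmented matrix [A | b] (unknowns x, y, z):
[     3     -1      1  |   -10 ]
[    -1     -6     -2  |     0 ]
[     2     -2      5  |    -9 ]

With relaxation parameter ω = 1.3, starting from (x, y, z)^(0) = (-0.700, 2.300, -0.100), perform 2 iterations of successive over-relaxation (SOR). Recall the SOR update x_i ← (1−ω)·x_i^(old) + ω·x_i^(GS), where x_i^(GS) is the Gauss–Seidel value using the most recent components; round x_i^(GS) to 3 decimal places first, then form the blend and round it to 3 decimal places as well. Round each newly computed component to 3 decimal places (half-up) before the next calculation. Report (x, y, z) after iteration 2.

(-3.099, 0.966, -0.018)

Iteration 1:
  x: GS value = (-10 - (-1)·2.300 - (1)·-0.100) / (3) = -2.533;  x ← (1−ω)·-0.700 + ω·-2.533 = -3.083
  y: GS value = (0 - (-1)·-3.083 - (-2)·-0.100) / (-6) = 0.547;  y ← (1−ω)·2.300 + ω·0.547 = 0.021
  z: GS value = (-9 - (2)·-3.083 - (-2)·0.021) / (5) = -0.558;  z ← (1−ω)·-0.100 + ω·-0.558 = -0.695
Iteration 2:
  x: GS value = (-10 - (-1)·0.021 - (1)·-0.695) / (3) = -3.095;  x ← (1−ω)·-3.083 + ω·-3.095 = -3.099
  y: GS value = (0 - (-1)·-3.099 - (-2)·-0.695) / (-6) = 0.748;  y ← (1−ω)·0.021 + ω·0.748 = 0.966
  z: GS value = (-9 - (2)·-3.099 - (-2)·0.966) / (5) = -0.174;  z ← (1−ω)·-0.695 + ω·-0.174 = -0.018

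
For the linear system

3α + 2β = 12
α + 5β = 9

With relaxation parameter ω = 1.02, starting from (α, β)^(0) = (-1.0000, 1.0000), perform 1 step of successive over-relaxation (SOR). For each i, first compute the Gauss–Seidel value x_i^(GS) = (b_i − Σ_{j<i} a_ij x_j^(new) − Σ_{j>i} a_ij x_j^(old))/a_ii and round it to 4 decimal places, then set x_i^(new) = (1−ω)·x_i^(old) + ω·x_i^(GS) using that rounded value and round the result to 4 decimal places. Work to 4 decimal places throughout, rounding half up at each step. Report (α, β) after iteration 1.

(3.4200, 1.1183)

Iteration 1:
  α: GS value = (12 - (2)·1.0000) / (3) = 3.3333;  α ← (1−ω)·-1.0000 + ω·3.3333 = 3.4200
  β: GS value = (9 - (1)·3.4200) / (5) = 1.1160;  β ← (1−ω)·1.0000 + ω·1.1160 = 1.1183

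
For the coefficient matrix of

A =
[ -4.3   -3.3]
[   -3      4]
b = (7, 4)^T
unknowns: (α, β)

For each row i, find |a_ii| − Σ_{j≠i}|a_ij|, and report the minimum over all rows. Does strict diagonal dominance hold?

1

row 1: |-4.3| − (3.3) = 1
row 2: |4| − (3) = 1
minimum over rows = 1 → strictly diagonally dominant (convergence guaranteed)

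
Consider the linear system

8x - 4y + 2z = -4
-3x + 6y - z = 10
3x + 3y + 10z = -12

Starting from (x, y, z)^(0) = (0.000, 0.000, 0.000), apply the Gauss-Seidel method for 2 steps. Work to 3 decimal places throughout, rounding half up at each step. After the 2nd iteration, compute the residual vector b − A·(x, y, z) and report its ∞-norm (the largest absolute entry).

Iteration 1:
  x = (-4 - (-4)·0.000 - (2)·0.000) / (8) = -0.500
  y = (10 - (-3)·-0.500 - (-1)·0.000) / (6) = 1.417
  z = (-12 - (3)·-0.500 - (3)·1.417) / (10) = -1.475
Iteration 2:
  x = (-4 - (-4)·1.417 - (2)·-1.475) / (8) = 0.577
  y = (10 - (-3)·0.577 - (-1)·-1.475) / (6) = 1.709
  z = (-12 - (3)·0.577 - (3)·1.709) / (10) = -1.886
Residual b − A·x = (1.992, -0.409, 0.002); ∞-norm = 1.992

1.992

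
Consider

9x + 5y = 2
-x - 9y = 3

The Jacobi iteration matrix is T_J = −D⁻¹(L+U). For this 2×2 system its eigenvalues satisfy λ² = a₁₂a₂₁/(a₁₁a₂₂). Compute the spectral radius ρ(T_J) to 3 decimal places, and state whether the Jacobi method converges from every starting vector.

0.248

a₁₂a₂₁/(a₁₁a₂₂) = (5)·(-1) / ((9)·(-9)) = 0.061728
ρ = √|0.061728| = √0.061728 = 0.248
ρ < 1, so Jacobi converges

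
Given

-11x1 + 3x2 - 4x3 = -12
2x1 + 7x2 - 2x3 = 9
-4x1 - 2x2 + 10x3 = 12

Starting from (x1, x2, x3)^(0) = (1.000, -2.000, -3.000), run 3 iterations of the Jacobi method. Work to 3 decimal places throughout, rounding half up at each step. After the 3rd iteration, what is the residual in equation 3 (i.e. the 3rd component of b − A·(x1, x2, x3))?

Iteration 1:
  x1 = (-12 - (3)·-2.000 - (-4)·-3.000) / (-11) = 1.636
  x2 = (9 - (2)·1.000 - (-2)·-3.000) / (7) = 0.143
  x3 = (12 - (-4)·1.000 - (-2)·-2.000) / (10) = 1.200
Iteration 2:
  x1 = (-12 - (3)·0.143 - (-4)·1.200) / (-11) = 0.694
  x2 = (9 - (2)·1.636 - (-2)·1.200) / (7) = 1.161
  x3 = (12 - (-4)·1.636 - (-2)·0.143) / (10) = 1.883
Iteration 3:
  x1 = (-12 - (3)·1.161 - (-4)·1.883) / (-11) = 0.723
  x2 = (9 - (2)·0.694 - (-2)·1.883) / (7) = 1.625
  x3 = (12 - (-4)·0.694 - (-2)·1.161) / (10) = 1.710
Residual b − A·x = (-2.082, -0.401, 1.042)

1.042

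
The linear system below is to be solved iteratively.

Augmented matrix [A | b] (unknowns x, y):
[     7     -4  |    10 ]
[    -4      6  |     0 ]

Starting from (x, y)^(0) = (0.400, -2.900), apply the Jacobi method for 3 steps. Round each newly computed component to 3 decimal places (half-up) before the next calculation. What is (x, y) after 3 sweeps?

Iteration 1:
  x = (10 - (-4)·-2.900) / (7) = -0.229
  y = (0 - (-4)·0.400) / (6) = 0.267
Iteration 2:
  x = (10 - (-4)·0.267) / (7) = 1.581
  y = (0 - (-4)·-0.229) / (6) = -0.153
Iteration 3:
  x = (10 - (-4)·-0.153) / (7) = 1.341
  y = (0 - (-4)·1.581) / (6) = 1.054

(1.341, 1.054)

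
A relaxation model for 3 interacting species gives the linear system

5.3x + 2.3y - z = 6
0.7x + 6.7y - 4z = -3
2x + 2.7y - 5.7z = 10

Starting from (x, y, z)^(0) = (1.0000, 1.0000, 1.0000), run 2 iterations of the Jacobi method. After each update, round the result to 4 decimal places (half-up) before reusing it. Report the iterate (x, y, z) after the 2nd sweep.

Iteration 1:
  x = (6 - (2.3)·1.0000 - (-1)·1.0000) / (5.3) = 0.8868
  y = (-3 - (0.7)·1.0000 - (-4)·1.0000) / (6.7) = 0.0448
  z = (10 - (2)·1.0000 - (2.7)·1.0000) / (-5.7) = -0.9298
Iteration 2:
  x = (6 - (2.3)·0.0448 - (-1)·-0.9298) / (5.3) = 0.9372
  y = (-3 - (0.7)·0.8868 - (-4)·-0.9298) / (6.7) = -1.0955
  z = (10 - (2)·0.8868 - (2.7)·0.0448) / (-5.7) = -1.4220

(0.9372, -1.0955, -1.4220)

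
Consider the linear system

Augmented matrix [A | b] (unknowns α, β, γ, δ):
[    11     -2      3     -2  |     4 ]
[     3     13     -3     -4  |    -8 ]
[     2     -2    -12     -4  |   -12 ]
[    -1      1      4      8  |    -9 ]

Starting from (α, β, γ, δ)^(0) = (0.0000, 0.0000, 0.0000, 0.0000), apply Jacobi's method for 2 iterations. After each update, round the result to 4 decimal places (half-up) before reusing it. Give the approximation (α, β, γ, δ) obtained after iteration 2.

(-0.2255, -0.8147, 1.5382, -1.5026)

Iteration 1:
  α = (4 - (-2)·0.0000 - (3)·0.0000 - (-2)·0.0000) / (11) = 0.3636
  β = (-8 - (3)·0.0000 - (-3)·0.0000 - (-4)·0.0000) / (13) = -0.6154
  γ = (-12 - (2)·0.0000 - (-2)·0.0000 - (-4)·0.0000) / (-12) = 1.0000
  δ = (-9 - (-1)·0.0000 - (1)·0.0000 - (4)·0.0000) / (8) = -1.1250
Iteration 2:
  α = (4 - (-2)·-0.6154 - (3)·1.0000 - (-2)·-1.1250) / (11) = -0.2255
  β = (-8 - (3)·0.3636 - (-3)·1.0000 - (-4)·-1.1250) / (13) = -0.8147
  γ = (-12 - (2)·0.3636 - (-2)·-0.6154 - (-4)·-1.1250) / (-12) = 1.5382
  δ = (-9 - (-1)·0.3636 - (1)·-0.6154 - (4)·1.0000) / (8) = -1.5026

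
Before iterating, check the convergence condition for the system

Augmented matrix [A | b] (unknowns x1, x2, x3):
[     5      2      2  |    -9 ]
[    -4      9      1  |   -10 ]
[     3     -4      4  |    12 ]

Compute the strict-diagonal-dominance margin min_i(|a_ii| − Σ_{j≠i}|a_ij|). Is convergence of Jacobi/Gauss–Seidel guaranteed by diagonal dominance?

-3

row 1: |5| − (2+2) = 1
row 2: |9| − (4+1) = 4
row 3: |4| − (3+4) = -3
minimum over rows = -3 → not strictly diagonally dominant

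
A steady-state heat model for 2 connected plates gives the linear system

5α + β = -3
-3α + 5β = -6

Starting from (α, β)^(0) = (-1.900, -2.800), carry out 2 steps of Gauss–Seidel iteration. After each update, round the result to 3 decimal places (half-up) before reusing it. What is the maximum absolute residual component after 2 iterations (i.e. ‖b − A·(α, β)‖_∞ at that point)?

Iteration 1:
  α = (-3 - (1)·-2.800) / (5) = -0.040
  β = (-6 - (-3)·-0.040) / (5) = -1.224
Iteration 2:
  α = (-3 - (1)·-1.224) / (5) = -0.355
  β = (-6 - (-3)·-0.355) / (5) = -1.413
Residual b − A·x = (0.188, 0.000); ∞-norm = 0.188

0.188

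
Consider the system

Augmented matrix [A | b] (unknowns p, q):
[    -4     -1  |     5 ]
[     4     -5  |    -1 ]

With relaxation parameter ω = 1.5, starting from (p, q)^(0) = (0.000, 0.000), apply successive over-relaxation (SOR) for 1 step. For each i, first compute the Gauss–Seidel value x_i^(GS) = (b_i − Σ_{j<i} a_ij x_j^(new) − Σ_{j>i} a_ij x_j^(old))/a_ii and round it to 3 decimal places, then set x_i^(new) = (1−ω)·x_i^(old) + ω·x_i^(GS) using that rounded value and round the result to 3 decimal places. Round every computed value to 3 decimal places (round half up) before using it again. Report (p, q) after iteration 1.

Iteration 1:
  p: GS value = (5 - (-1)·0.000) / (-4) = -1.250;  p ← (1−ω)·0.000 + ω·-1.250 = -1.875
  q: GS value = (-1 - (4)·-1.875) / (-5) = -1.300;  q ← (1−ω)·0.000 + ω·-1.300 = -1.950

(-1.875, -1.950)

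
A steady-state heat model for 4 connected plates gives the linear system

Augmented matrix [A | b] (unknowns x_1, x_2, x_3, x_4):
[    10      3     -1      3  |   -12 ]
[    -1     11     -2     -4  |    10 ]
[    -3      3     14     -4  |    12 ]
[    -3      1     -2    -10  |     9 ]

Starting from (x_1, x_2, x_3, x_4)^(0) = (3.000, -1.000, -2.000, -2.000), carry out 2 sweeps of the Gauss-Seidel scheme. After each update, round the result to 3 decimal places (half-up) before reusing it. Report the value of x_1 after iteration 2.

Iteration 1:
  x_1 = (-12 - (3)·-1.000 - (-1)·-2.000 - (3)·-2.000) / (10) = -0.500
  x_2 = (10 - (-1)·-0.500 - (-2)·-2.000 - (-4)·-2.000) / (11) = -0.227
  x_3 = (12 - (-3)·-0.500 - (3)·-0.227 - (-4)·-2.000) / (14) = 0.227
  x_4 = (9 - (-3)·-0.500 - (1)·-0.227 - (-2)·0.227) / (-10) = -0.818
Iteration 2:
  x_1 = (-12 - (3)·-0.227 - (-1)·0.227 - (3)·-0.818) / (10) = -0.864
  x_2 = (10 - (-1)·-0.864 - (-2)·0.227 - (-4)·-0.818) / (11) = 0.574
  x_3 = (12 - (-3)·-0.864 - (3)·0.574 - (-4)·-0.818) / (14) = 0.315
  x_4 = (9 - (-3)·-0.864 - (1)·0.574 - (-2)·0.315) / (-10) = -0.646

-0.864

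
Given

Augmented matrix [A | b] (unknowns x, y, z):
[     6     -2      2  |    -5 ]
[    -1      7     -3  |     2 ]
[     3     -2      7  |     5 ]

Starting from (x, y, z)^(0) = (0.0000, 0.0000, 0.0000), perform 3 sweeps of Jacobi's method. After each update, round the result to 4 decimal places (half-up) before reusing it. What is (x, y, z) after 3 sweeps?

Iteration 1:
  x = (-5 - (-2)·0.0000 - (2)·0.0000) / (6) = -0.8333
  y = (2 - (-1)·0.0000 - (-3)·0.0000) / (7) = 0.2857
  z = (5 - (3)·0.0000 - (-2)·0.0000) / (7) = 0.7143
Iteration 2:
  x = (-5 - (-2)·0.2857 - (2)·0.7143) / (6) = -0.9762
  y = (2 - (-1)·-0.8333 - (-3)·0.7143) / (7) = 0.4728
  z = (5 - (3)·-0.8333 - (-2)·0.2857) / (7) = 1.1530
Iteration 3:
  x = (-5 - (-2)·0.4728 - (2)·1.1530) / (6) = -1.0601
  y = (2 - (-1)·-0.9762 - (-3)·1.1530) / (7) = 0.6404
  z = (5 - (3)·-0.9762 - (-2)·0.4728) / (7) = 1.2677

(-1.0601, 0.6404, 1.2677)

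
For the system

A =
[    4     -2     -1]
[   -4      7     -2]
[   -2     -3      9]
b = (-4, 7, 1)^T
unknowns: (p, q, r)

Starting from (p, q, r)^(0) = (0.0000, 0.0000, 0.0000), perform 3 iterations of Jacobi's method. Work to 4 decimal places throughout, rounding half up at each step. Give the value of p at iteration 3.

Iteration 1:
  p = (-4 - (-2)·0.0000 - (-1)·0.0000) / (4) = -1.0000
  q = (7 - (-4)·0.0000 - (-2)·0.0000) / (7) = 1.0000
  r = (1 - (-2)·0.0000 - (-3)·0.0000) / (9) = 0.1111
Iteration 2:
  p = (-4 - (-2)·1.0000 - (-1)·0.1111) / (4) = -0.4722
  q = (7 - (-4)·-1.0000 - (-2)·0.1111) / (7) = 0.4603
  r = (1 - (-2)·-1.0000 - (-3)·1.0000) / (9) = 0.2222
Iteration 3:
  p = (-4 - (-2)·0.4603 - (-1)·0.2222) / (4) = -0.7143
  q = (7 - (-4)·-0.4722 - (-2)·0.2222) / (7) = 0.7937
  r = (1 - (-2)·-0.4722 - (-3)·0.4603) / (9) = 0.1596

-0.7143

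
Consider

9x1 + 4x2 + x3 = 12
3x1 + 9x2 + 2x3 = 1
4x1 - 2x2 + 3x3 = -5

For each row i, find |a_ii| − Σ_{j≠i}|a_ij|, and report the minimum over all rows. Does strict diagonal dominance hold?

row 1: |9| − (4+1) = 4
row 2: |9| − (3+2) = 4
row 3: |3| − (4+2) = -3
minimum over rows = -3 → not strictly diagonally dominant

-3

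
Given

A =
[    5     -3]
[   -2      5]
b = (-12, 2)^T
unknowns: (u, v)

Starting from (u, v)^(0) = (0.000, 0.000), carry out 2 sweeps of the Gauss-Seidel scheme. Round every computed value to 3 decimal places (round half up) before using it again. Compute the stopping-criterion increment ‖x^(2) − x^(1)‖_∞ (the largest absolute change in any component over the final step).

0.336

Iteration 1:
  u = (-12 - (-3)·0.000) / (5) = -2.400
  v = (2 - (-2)·-2.400) / (5) = -0.560
Iteration 2:
  u = (-12 - (-3)·-0.560) / (5) = -2.736
  v = (2 - (-2)·-2.736) / (5) = -0.694
Change: (-0.336, -0.134) → max |·| = 0.336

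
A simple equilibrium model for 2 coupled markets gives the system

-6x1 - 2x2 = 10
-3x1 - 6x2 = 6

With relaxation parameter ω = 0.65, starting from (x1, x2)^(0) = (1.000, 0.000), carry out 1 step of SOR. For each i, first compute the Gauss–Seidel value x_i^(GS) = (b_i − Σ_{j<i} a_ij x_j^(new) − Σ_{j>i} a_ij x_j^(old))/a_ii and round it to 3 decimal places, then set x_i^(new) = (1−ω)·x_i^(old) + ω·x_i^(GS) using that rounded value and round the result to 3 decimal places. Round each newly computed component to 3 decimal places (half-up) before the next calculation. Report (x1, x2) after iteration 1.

Iteration 1:
  x1: GS value = (10 - (-2)·0.000) / (-6) = -1.667;  x1 ← (1−ω)·1.000 + ω·-1.667 = -0.734
  x2: GS value = (6 - (-3)·-0.734) / (-6) = -0.633;  x2 ← (1−ω)·0.000 + ω·-0.633 = -0.411

(-0.734, -0.411)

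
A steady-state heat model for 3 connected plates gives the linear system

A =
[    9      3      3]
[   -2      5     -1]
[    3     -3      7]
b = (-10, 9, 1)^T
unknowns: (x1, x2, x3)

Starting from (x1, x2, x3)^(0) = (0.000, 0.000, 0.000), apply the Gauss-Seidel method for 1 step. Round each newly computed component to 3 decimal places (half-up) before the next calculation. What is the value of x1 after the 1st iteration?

Iteration 1:
  x1 = (-10 - (3)·0.000 - (3)·0.000) / (9) = -1.111
  x2 = (9 - (-2)·-1.111 - (-1)·0.000) / (5) = 1.356
  x3 = (1 - (3)·-1.111 - (-3)·1.356) / (7) = 1.200

-1.111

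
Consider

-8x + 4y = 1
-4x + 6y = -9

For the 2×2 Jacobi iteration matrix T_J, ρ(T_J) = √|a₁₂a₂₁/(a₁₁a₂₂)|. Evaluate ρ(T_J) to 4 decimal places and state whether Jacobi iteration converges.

0.5774

a₁₂a₂₁/(a₁₁a₂₂) = (4)·(-4) / ((-8)·(6)) = 0.333333
ρ = √|0.333333| = √0.333333 = 0.5774
ρ < 1, so Jacobi converges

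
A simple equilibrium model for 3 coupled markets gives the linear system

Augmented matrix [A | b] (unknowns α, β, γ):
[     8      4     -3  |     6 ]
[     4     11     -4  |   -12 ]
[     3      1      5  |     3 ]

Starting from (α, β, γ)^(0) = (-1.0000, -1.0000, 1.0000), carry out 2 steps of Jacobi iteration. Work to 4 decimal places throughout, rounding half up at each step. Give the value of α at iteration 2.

1.4568

Iteration 1:
  α = (6 - (4)·-1.0000 - (-3)·1.0000) / (8) = 1.6250
  β = (-12 - (4)·-1.0000 - (-4)·1.0000) / (11) = -0.3636
  γ = (3 - (3)·-1.0000 - (1)·-1.0000) / (5) = 1.4000
Iteration 2:
  α = (6 - (4)·-0.3636 - (-3)·1.4000) / (8) = 1.4568
  β = (-12 - (4)·1.6250 - (-4)·1.4000) / (11) = -1.1727
  γ = (3 - (3)·1.6250 - (1)·-0.3636) / (5) = -0.3023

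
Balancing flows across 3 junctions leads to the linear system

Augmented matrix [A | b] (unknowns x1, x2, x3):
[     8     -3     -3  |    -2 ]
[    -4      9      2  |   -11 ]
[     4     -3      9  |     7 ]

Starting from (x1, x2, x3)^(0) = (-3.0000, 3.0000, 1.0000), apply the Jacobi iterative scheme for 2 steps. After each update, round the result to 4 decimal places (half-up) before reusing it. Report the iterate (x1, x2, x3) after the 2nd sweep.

(-0.1250, -1.3580, -0.7037)

Iteration 1:
  x1 = (-2 - (-3)·3.0000 - (-3)·1.0000) / (8) = 1.2500
  x2 = (-11 - (-4)·-3.0000 - (2)·1.0000) / (9) = -2.7778
  x3 = (7 - (4)·-3.0000 - (-3)·3.0000) / (9) = 3.1111
Iteration 2:
  x1 = (-2 - (-3)·-2.7778 - (-3)·3.1111) / (8) = -0.1250
  x2 = (-11 - (-4)·1.2500 - (2)·3.1111) / (9) = -1.3580
  x3 = (7 - (4)·1.2500 - (-3)·-2.7778) / (9) = -0.7037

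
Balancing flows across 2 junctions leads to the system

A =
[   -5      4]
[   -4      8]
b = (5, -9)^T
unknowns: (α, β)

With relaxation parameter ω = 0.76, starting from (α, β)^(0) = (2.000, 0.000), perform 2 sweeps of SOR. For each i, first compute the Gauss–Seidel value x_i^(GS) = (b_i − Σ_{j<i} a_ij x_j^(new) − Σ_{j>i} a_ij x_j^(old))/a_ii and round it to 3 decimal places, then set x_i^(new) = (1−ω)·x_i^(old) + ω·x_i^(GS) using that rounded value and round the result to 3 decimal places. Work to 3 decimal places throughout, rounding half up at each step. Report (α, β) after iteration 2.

Iteration 1:
  α: GS value = (5 - (4)·0.000) / (-5) = -1.000;  α ← (1−ω)·2.000 + ω·-1.000 = -0.280
  β: GS value = (-9 - (-4)·-0.280) / (8) = -1.265;  β ← (1−ω)·0.000 + ω·-1.265 = -0.961
Iteration 2:
  α: GS value = (5 - (4)·-0.961) / (-5) = -1.769;  α ← (1−ω)·-0.280 + ω·-1.769 = -1.412
  β: GS value = (-9 - (-4)·-1.412) / (8) = -1.831;  β ← (1−ω)·-0.961 + ω·-1.831 = -1.622

(-1.412, -1.622)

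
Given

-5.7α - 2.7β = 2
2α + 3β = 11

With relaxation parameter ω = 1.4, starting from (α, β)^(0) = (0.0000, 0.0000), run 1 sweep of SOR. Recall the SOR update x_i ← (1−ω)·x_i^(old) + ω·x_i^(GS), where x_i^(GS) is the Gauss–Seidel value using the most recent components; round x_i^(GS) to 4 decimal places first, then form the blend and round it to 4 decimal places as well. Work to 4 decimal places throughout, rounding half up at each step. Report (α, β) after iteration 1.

Iteration 1:
  α: GS value = (2 - (-2.7)·0.0000) / (-5.7) = -0.3509;  α ← (1−ω)·0.0000 + ω·-0.3509 = -0.4913
  β: GS value = (11 - (2)·-0.4913) / (3) = 3.9942;  β ← (1−ω)·0.0000 + ω·3.9942 = 5.5919

(-0.4913, 5.5919)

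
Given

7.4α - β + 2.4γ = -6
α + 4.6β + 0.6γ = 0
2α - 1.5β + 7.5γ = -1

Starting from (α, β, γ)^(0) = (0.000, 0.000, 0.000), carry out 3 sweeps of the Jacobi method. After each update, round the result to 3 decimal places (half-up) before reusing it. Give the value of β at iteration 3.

0.156

Iteration 1:
  α = (-6 - (-1)·0.000 - (2.4)·0.000) / (7.4) = -0.811
  β = (0 - (1)·0.000 - (0.6)·0.000) / (4.6) = 0.000
  γ = (-1 - (2)·0.000 - (-1.5)·0.000) / (7.5) = -0.133
Iteration 2:
  α = (-6 - (-1)·0.000 - (2.4)·-0.133) / (7.4) = -0.768
  β = (0 - (1)·-0.811 - (0.6)·-0.133) / (4.6) = 0.194
  γ = (-1 - (2)·-0.811 - (-1.5)·0.000) / (7.5) = 0.083
Iteration 3:
  α = (-6 - (-1)·0.194 - (2.4)·0.083) / (7.4) = -0.812
  β = (0 - (1)·-0.768 - (0.6)·0.083) / (4.6) = 0.156
  γ = (-1 - (2)·-0.768 - (-1.5)·0.194) / (7.5) = 0.110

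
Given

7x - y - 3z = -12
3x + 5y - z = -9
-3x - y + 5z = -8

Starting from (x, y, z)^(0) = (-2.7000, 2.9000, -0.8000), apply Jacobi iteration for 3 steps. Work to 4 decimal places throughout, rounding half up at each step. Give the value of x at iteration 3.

Iteration 1:
  x = (-12 - (-1)·2.9000 - (-3)·-0.8000) / (7) = -1.6429
  y = (-9 - (3)·-2.7000 - (-1)·-0.8000) / (5) = -0.3400
  z = (-8 - (-3)·-2.7000 - (-1)·2.9000) / (5) = -2.6400
Iteration 2:
  x = (-12 - (-1)·-0.3400 - (-3)·-2.6400) / (7) = -2.8943
  y = (-9 - (3)·-1.6429 - (-1)·-2.6400) / (5) = -1.3423
  z = (-8 - (-3)·-1.6429 - (-1)·-0.3400) / (5) = -2.6537
Iteration 3:
  x = (-12 - (-1)·-1.3423 - (-3)·-2.6537) / (7) = -3.0433
  y = (-9 - (3)·-2.8943 - (-1)·-2.6537) / (5) = -0.5942
  z = (-8 - (-3)·-2.8943 - (-1)·-1.3423) / (5) = -3.6050

-3.0433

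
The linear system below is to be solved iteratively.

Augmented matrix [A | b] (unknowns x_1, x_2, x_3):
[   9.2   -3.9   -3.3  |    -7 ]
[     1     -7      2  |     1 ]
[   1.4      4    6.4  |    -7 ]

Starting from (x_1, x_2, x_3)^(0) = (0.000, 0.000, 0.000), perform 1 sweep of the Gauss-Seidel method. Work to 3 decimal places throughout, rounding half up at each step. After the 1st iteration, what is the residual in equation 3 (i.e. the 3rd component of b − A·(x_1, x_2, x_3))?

0.001

Iteration 1:
  x_1 = (-7 - (-3.9)·0.000 - (-3.3)·0.000) / (9.2) = -0.761
  x_2 = (1 - (1)·-0.761 - (2)·0.000) / (-7) = -0.252
  x_3 = (-7 - (1.4)·-0.761 - (4)·-0.252) / (6.4) = -0.770
Residual b − A·x = (-3.523, 1.537, 0.001)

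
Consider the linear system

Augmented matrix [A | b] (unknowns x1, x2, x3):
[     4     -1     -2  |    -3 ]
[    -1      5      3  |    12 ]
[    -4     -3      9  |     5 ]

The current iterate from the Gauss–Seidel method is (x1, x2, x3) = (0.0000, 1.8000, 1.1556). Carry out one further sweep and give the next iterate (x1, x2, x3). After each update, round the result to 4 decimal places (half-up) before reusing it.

(0.2778, 1.7622, 1.2664)

One sweep:
  x1 = (-3 - (-1)·1.8000 - (-2)·1.1556) / (4) = 0.2778
  x2 = (12 - (-1)·0.2778 - (3)·1.1556) / (5) = 1.7622
  x3 = (5 - (-4)·0.2778 - (-3)·1.7622) / (9) = 1.2664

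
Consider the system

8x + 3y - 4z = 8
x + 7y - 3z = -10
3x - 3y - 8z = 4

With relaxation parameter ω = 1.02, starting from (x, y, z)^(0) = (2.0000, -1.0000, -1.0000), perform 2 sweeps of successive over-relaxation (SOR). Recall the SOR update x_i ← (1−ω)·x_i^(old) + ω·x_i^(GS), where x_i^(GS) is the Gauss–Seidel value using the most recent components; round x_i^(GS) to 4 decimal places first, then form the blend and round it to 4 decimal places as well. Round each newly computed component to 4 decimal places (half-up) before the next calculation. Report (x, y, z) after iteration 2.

(2.0736, -1.4568, 0.8284)

Iteration 1:
  x: GS value = (8 - (3)·-1.0000 - (-4)·-1.0000) / (8) = 0.8750;  x ← (1−ω)·2.0000 + ω·0.8750 = 0.8525
  y: GS value = (-10 - (1)·0.8525 - (-3)·-1.0000) / (7) = -1.9789;  y ← (1−ω)·-1.0000 + ω·-1.9789 = -1.9985
  z: GS value = (4 - (3)·0.8525 - (-3)·-1.9985) / (-8) = 0.5691;  z ← (1−ω)·-1.0000 + ω·0.5691 = 0.6005
Iteration 2:
  x: GS value = (8 - (3)·-1.9985 - (-4)·0.6005) / (8) = 2.0497;  x ← (1−ω)·0.8525 + ω·2.0497 = 2.0736
  y: GS value = (-10 - (1)·2.0736 - (-3)·0.6005) / (7) = -1.4674;  y ← (1−ω)·-1.9985 + ω·-1.4674 = -1.4568
  z: GS value = (4 - (3)·2.0736 - (-3)·-1.4568) / (-8) = 0.8239;  z ← (1−ω)·0.6005 + ω·0.8239 = 0.8284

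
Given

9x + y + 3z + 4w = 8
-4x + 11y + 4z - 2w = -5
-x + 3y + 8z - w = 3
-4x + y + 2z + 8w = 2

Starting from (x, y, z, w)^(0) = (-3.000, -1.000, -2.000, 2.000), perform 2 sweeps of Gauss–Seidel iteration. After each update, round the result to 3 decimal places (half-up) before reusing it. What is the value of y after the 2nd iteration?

-0.343

Iteration 1:
  x = (8 - (1)·-1.000 - (3)·-2.000 - (4)·2.000) / (9) = 0.778
  y = (-5 - (-4)·0.778 - (4)·-2.000 - (-2)·2.000) / (11) = 0.919
  z = (3 - (-1)·0.778 - (3)·0.919 - (-1)·2.000) / (8) = 0.378
  w = (2 - (-4)·0.778 - (1)·0.919 - (2)·0.378) / (8) = 0.430
Iteration 2:
  x = (8 - (1)·0.919 - (3)·0.378 - (4)·0.430) / (9) = 0.470
  y = (-5 - (-4)·0.470 - (4)·0.378 - (-2)·0.430) / (11) = -0.343
  z = (3 - (-1)·0.470 - (3)·-0.343 - (-1)·0.430) / (8) = 0.616
  w = (2 - (-4)·0.470 - (1)·-0.343 - (2)·0.616) / (8) = 0.374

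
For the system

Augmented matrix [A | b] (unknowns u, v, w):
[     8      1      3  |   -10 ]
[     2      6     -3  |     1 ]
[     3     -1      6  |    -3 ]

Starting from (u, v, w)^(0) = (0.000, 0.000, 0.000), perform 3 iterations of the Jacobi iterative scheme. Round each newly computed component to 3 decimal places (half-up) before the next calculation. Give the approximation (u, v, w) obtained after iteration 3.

(-1.349, 0.604, 0.097)

Iteration 1:
  u = (-10 - (1)·0.000 - (3)·0.000) / (8) = -1.250
  v = (1 - (2)·0.000 - (-3)·0.000) / (6) = 0.167
  w = (-3 - (3)·0.000 - (-1)·0.000) / (6) = -0.500
Iteration 2:
  u = (-10 - (1)·0.167 - (3)·-0.500) / (8) = -1.083
  v = (1 - (2)·-1.250 - (-3)·-0.500) / (6) = 0.333
  w = (-3 - (3)·-1.250 - (-1)·0.167) / (6) = 0.153
Iteration 3:
  u = (-10 - (1)·0.333 - (3)·0.153) / (8) = -1.349
  v = (1 - (2)·-1.083 - (-3)·0.153) / (6) = 0.604
  w = (-3 - (3)·-1.083 - (-1)·0.333) / (6) = 0.097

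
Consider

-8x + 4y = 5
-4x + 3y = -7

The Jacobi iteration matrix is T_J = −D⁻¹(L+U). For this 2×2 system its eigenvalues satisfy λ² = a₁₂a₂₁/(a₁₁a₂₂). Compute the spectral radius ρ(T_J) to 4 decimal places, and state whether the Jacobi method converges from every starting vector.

0.8165

a₁₂a₂₁/(a₁₁a₂₂) = (4)·(-4) / ((-8)·(3)) = 0.666667
ρ = √|0.666667| = √0.666667 = 0.8165
ρ < 1, so Jacobi converges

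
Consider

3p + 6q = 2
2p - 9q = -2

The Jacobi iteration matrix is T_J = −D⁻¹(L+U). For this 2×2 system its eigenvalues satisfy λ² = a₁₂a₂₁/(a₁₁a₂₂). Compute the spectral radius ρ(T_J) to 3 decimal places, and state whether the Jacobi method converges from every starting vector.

a₁₂a₂₁/(a₁₁a₂₂) = (6)·(2) / ((3)·(-9)) = -0.444444
ρ = √|-0.444444| = √0.444444 = 0.667
ρ < 1, so Jacobi converges

0.667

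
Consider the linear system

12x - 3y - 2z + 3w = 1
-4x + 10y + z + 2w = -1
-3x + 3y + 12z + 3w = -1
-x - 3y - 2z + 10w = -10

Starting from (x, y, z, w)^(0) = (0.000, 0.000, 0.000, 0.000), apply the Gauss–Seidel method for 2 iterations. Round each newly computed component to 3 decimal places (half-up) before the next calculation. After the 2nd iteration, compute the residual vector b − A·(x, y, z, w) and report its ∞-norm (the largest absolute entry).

Iteration 1:
  x = (1 - (-3)·0.000 - (-2)·0.000 - (3)·0.000) / (12) = 0.083
  y = (-1 - (-4)·0.083 - (1)·0.000 - (2)·0.000) / (10) = -0.067
  z = (-1 - (-3)·0.083 - (3)·-0.067 - (3)·0.000) / (12) = -0.046
  w = (-10 - (-1)·0.083 - (-3)·-0.067 - (-2)·-0.046) / (10) = -1.021
Iteration 2:
  x = (1 - (-3)·-0.067 - (-2)·-0.046 - (3)·-1.021) / (12) = 0.314
  y = (-1 - (-4)·0.314 - (1)·-0.046 - (2)·-1.021) / (10) = 0.234
  z = (-1 - (-3)·0.314 - (3)·0.234 - (3)·-1.021) / (12) = 0.192
  w = (-10 - (-1)·0.314 - (-3)·0.234 - (-2)·0.192) / (10) = -0.860
Residual b − A·x = (0.898, -0.556, -0.484, 0.000); ∞-norm = 0.898

0.898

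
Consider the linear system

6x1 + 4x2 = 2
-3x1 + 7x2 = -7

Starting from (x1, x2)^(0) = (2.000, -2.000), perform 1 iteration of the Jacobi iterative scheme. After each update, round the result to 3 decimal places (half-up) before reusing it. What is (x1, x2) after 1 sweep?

(1.667, -0.143)

Iteration 1:
  x1 = (2 - (4)·-2.000) / (6) = 1.667
  x2 = (-7 - (-3)·2.000) / (7) = -0.143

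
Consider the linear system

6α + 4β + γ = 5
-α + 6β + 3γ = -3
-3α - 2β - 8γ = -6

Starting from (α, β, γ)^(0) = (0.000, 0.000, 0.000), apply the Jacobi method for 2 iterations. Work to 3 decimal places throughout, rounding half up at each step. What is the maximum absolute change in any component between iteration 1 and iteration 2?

0.236

Iteration 1:
  α = (5 - (4)·0.000 - (1)·0.000) / (6) = 0.833
  β = (-3 - (-1)·0.000 - (3)·0.000) / (6) = -0.500
  γ = (-6 - (-3)·0.000 - (-2)·0.000) / (-8) = 0.750
Iteration 2:
  α = (5 - (4)·-0.500 - (1)·0.750) / (6) = 1.042
  β = (-3 - (-1)·0.833 - (3)·0.750) / (6) = -0.736
  γ = (-6 - (-3)·0.833 - (-2)·-0.500) / (-8) = 0.563
Change: (0.209, -0.236, -0.187) → max |·| = 0.236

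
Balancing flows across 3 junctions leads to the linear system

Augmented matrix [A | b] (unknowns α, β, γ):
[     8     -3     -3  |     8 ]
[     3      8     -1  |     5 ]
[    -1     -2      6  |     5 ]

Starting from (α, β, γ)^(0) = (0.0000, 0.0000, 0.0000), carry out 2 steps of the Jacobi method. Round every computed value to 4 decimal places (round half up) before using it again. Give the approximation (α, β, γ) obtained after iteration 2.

Iteration 1:
  α = (8 - (-3)·0.0000 - (-3)·0.0000) / (8) = 1.0000
  β = (5 - (3)·0.0000 - (-1)·0.0000) / (8) = 0.6250
  γ = (5 - (-1)·0.0000 - (-2)·0.0000) / (6) = 0.8333
Iteration 2:
  α = (8 - (-3)·0.6250 - (-3)·0.8333) / (8) = 1.5469
  β = (5 - (3)·1.0000 - (-1)·0.8333) / (8) = 0.3542
  γ = (5 - (-1)·1.0000 - (-2)·0.6250) / (6) = 1.2083

(1.5469, 0.3542, 1.2083)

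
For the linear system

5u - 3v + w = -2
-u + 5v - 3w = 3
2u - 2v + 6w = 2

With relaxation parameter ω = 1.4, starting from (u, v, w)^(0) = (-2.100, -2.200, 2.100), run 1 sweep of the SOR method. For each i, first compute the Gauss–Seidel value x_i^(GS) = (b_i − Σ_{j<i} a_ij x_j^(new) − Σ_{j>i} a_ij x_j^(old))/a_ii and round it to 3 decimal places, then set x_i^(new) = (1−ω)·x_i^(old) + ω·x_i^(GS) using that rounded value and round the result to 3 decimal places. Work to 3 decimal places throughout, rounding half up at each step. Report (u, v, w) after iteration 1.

(-2.156, 2.881, 1.977)

Iteration 1:
  u: GS value = (-2 - (-3)·-2.200 - (1)·2.100) / (5) = -2.140;  u ← (1−ω)·-2.100 + ω·-2.140 = -2.156
  v: GS value = (3 - (-1)·-2.156 - (-3)·2.100) / (5) = 1.429;  v ← (1−ω)·-2.200 + ω·1.429 = 2.881
  w: GS value = (2 - (2)·-2.156 - (-2)·2.881) / (6) = 2.012;  w ← (1−ω)·2.100 + ω·2.012 = 1.977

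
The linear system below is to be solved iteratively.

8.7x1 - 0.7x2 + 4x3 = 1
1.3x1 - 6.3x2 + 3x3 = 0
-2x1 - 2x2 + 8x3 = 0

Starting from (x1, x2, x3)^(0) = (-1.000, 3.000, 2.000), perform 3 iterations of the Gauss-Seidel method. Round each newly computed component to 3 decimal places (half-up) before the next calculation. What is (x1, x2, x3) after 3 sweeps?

Iteration 1:
  x1 = (1 - (-0.7)·3.000 - (4)·2.000) / (8.7) = -0.563
  x2 = (0 - (1.3)·-0.563 - (3)·2.000) / (-6.3) = 0.836
  x3 = (0 - (-2)·-0.563 - (-2)·0.836) / (8) = 0.068
Iteration 2:
  x1 = (1 - (-0.7)·0.836 - (4)·0.068) / (8.7) = 0.151
  x2 = (0 - (1.3)·0.151 - (3)·0.068) / (-6.3) = 0.064
  x3 = (0 - (-2)·0.151 - (-2)·0.064) / (8) = 0.054
Iteration 3:
  x1 = (1 - (-0.7)·0.064 - (4)·0.054) / (8.7) = 0.095
  x2 = (0 - (1.3)·0.095 - (3)·0.054) / (-6.3) = 0.045
  x3 = (0 - (-2)·0.095 - (-2)·0.045) / (8) = 0.035

(0.095, 0.045, 0.035)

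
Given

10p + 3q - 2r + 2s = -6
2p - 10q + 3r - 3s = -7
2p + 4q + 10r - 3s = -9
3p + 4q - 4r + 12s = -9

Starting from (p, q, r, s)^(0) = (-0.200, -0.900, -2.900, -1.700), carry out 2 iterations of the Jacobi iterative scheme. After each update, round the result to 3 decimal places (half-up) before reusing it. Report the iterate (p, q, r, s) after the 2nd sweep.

(-0.619, 0.693, -1.316, -1.044)

Iteration 1:
  p = (-6 - (3)·-0.900 - (-2)·-2.900 - (2)·-1.700) / (10) = -0.570
  q = (-7 - (2)·-0.200 - (3)·-2.900 - (-3)·-1.700) / (-10) = 0.300
  r = (-9 - (2)·-0.200 - (4)·-0.900 - (-3)·-1.700) / (10) = -1.010
  s = (-9 - (3)·-0.200 - (4)·-0.900 - (-4)·-2.900) / (12) = -1.367
Iteration 2:
  p = (-6 - (3)·0.300 - (-2)·-1.010 - (2)·-1.367) / (10) = -0.619
  q = (-7 - (2)·-0.570 - (3)·-1.010 - (-3)·-1.367) / (-10) = 0.693
  r = (-9 - (2)·-0.570 - (4)·0.300 - (-3)·-1.367) / (10) = -1.316
  s = (-9 - (3)·-0.570 - (4)·0.300 - (-4)·-1.010) / (12) = -1.044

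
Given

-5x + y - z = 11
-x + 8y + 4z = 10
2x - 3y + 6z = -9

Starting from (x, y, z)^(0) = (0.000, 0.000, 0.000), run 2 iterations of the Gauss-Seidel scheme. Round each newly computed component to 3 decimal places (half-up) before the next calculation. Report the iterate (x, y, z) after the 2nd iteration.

(-1.949, 1.146, -0.277)

Iteration 1:
  x = (11 - (1)·0.000 - (-1)·0.000) / (-5) = -2.200
  y = (10 - (-1)·-2.200 - (4)·0.000) / (8) = 0.975
  z = (-9 - (2)·-2.200 - (-3)·0.975) / (6) = -0.279
Iteration 2:
  x = (11 - (1)·0.975 - (-1)·-0.279) / (-5) = -1.949
  y = (10 - (-1)·-1.949 - (4)·-0.279) / (8) = 1.146
  z = (-9 - (2)·-1.949 - (-3)·1.146) / (6) = -0.277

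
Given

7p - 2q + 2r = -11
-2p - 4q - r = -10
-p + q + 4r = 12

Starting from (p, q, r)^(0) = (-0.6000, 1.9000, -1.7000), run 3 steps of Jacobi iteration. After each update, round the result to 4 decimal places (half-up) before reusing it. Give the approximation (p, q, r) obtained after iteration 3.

Iteration 1:
  p = (-11 - (-2)·1.9000 - (2)·-1.7000) / (7) = -0.5429
  q = (-10 - (-2)·-0.6000 - (-1)·-1.7000) / (-4) = 3.2250
  r = (12 - (-1)·-0.6000 - (1)·1.9000) / (4) = 2.3750
Iteration 2:
  p = (-11 - (-2)·3.2250 - (2)·2.3750) / (7) = -1.3286
  q = (-10 - (-2)·-0.5429 - (-1)·2.3750) / (-4) = 2.1777
  r = (12 - (-1)·-0.5429 - (1)·3.2250) / (4) = 2.0580
Iteration 3:
  p = (-11 - (-2)·2.1777 - (2)·2.0580) / (7) = -1.5372
  q = (-10 - (-2)·-1.3286 - (-1)·2.0580) / (-4) = 2.6498
  r = (12 - (-1)·-1.3286 - (1)·2.1777) / (4) = 2.1234

(-1.5372, 2.6498, 2.1234)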